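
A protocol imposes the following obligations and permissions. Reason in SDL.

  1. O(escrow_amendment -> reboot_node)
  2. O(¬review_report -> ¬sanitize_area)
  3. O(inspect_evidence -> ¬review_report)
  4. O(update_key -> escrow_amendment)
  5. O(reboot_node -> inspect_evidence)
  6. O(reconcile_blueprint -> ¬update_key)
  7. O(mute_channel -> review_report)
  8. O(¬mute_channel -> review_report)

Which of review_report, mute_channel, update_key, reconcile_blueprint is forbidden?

Premises 7 and 8 cover both cases: O(mute_channel -> review_report) and O(¬mute_channel -> review_report). Since mute_channel ∨ ¬mute_channel is a tautology, O(review_report) follows.
The contrapositive of premise 3 (O(inspect_evidence -> ¬review_report)) is O(review_report -> ¬inspect_evidence), and O(review_report) is already established, so O(¬inspect_evidence).
Premise 5 is O(reboot_node -> inspect_evidence); contrapositively O(¬inspect_evidence -> ¬reboot_node). Since O(¬inspect_evidence) holds, K gives O(¬reboot_node).
Premise 1, O(escrow_amendment -> reboot_node), contraposes to O(¬reboot_node -> ¬escrow_amendment); with O(¬reboot_node) we get O(¬escrow_amendment).
The contrapositive of premise 4 (O(update_key -> escrow_amendment)) is O(¬escrow_amendment -> ¬update_key), and O(¬escrow_amendment) is already established, so O(¬update_key).
So O(¬update_key) holds, i.e. update_key is forbidden. None of the other listed options is forbidden under the premises.

update_key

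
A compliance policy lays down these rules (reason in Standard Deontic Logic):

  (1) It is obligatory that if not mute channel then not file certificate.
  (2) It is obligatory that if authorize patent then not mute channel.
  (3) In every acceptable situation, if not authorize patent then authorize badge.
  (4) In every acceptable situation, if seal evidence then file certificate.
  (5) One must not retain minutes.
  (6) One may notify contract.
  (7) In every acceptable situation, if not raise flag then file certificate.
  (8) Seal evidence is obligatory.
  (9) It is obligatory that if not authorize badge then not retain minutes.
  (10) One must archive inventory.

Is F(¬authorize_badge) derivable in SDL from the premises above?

Yes

From premise 8 we have O(seal_evidence).
From O(seal_evidence) and premise 4, O(seal_evidence → file_certificate), we obtain O(file_certificate).
Premise 1, O(¬mute_channel → ¬file_certificate), contraposes to O(file_certificate → mute_channel); with O(file_certificate) we get O(mute_channel).
Premise 2, O(authorize_patent → ¬mute_channel), contraposes to O(mute_channel → ¬authorize_patent); with O(mute_channel) we get O(¬authorize_patent).
From O(¬authorize_patent) and premise 3, O(¬authorize_patent → authorize_badge), we obtain O(authorize_badge).
Premises 5, 6, 7, 9, 10 do not contribute to this derivation.
So O(authorize_badge) holds, i.e. F(¬authorize_badge). The claim follows.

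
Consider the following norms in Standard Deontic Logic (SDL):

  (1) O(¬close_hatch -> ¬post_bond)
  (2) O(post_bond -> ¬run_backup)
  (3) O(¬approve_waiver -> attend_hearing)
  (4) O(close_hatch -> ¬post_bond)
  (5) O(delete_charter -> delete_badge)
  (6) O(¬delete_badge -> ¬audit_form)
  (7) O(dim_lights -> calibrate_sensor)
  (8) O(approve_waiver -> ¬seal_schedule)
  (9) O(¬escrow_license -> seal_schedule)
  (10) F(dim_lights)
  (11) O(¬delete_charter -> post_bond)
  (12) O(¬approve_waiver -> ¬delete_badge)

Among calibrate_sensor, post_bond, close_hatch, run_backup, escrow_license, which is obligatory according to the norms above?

Premises 1 and 4 cover both cases: O(¬close_hatch -> ¬post_bond) and O(close_hatch -> ¬post_bond). Since ¬close_hatch ∨ close_hatch is a tautology, O(¬post_bond) follows.
Premise 11, O(¬delete_charter -> post_bond), contraposes to O(¬post_bond -> delete_charter); with O(¬post_bond) we get O(delete_charter).
Premise 5 is O(delete_charter -> delete_badge); since O(delete_charter), deontic closure gives O(delete_badge).
Premise 12 is O(¬approve_waiver -> ¬delete_badge); contrapositively O(delete_badge -> approve_waiver). Since O(delete_badge) holds, K gives O(approve_waiver).
From O(approve_waiver) and premise 8, O(approve_waiver -> ¬seal_schedule), we obtain O(¬seal_schedule).
Premise 9, O(¬escrow_license -> seal_schedule), contraposes to O(¬seal_schedule -> escrow_license); with O(¬seal_schedule) we get O(escrow_license).
So O(escrow_license) holds — escrow_license is obligatory. None of the other listed options is made obligatory by any chain of premises.

escrow_license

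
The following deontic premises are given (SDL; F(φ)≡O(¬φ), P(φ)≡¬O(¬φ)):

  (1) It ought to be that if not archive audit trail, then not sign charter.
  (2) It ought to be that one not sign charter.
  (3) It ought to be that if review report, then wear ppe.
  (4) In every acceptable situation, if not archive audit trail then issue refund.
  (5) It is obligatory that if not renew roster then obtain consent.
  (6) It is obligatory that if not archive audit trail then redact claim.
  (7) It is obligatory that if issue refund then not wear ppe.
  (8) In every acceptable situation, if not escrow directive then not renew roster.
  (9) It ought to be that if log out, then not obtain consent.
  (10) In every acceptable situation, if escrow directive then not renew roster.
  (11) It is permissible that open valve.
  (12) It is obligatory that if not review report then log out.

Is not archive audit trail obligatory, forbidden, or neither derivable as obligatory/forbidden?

Forbidden

By case analysis on escrow_directive: premise 10 gives O(escrow_directive → ¬renew_roster) and premise 8 gives O(¬escrow_directive → ¬renew_roster), so O(¬renew_roster) either way.
Premise 5 is O(¬renew_roster → obtain_consent); since O(¬renew_roster), deontic closure gives O(obtain_consent).
The contrapositive of premise 9 (O(log_out → ¬obtain_consent)) is O(obtain_consent → ¬log_out), and O(obtain_consent) is already established, so O(¬log_out).
The contrapositive of premise 12 (O(¬review_report → log_out)) is O(¬log_out → review_report), and O(¬log_out) is already established, so O(review_report).
From O(review_report) and premise 3, O(review_report → wear_ppe), we obtain O(wear_ppe).
Premise 7 is O(issue_refund → ¬wear_ppe); contrapositively O(wear_ppe → ¬issue_refund). Since O(wear_ppe) holds, K gives O(¬issue_refund).
Premise 4 is O(¬archive_audit_trail → issue_refund); contrapositively O(¬issue_refund → archive_audit_trail). Since O(¬issue_refund) holds, K gives O(archive_audit_trail).
Premises 1, 2, 6, 11 do not contribute to this derivation.
Thus O(archive_audit_trail), which is F(¬archive_audit_trail): ¬archive_audit_trail is forbidden.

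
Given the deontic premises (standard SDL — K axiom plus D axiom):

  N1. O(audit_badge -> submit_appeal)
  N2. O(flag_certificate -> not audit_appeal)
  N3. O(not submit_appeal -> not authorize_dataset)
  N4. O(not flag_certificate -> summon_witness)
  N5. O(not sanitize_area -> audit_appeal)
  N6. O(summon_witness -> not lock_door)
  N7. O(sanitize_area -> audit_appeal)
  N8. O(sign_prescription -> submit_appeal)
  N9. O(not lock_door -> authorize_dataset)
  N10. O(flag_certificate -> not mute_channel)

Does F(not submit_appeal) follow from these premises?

By case analysis on sanitize_area: premise 7 gives O(sanitize_area -> audit_appeal) and premise 5 gives O(not sanitize_area -> audit_appeal), so O(audit_appeal) either way.
Premise 2, O(flag_certificate -> not audit_appeal), contraposes to O(audit_appeal -> not flag_certificate); with O(audit_appeal) we get O(not flag_certificate).
Applying K to premise 4 (O(not flag_certificate -> summon_witness)) and O(not flag_certificate) yields O(summon_witness).
With premise 6, O(summon_witness -> not lock_door), the K-axiom yields O(not lock_door).
Applying K to premise 9 (O(not lock_door -> authorize_dataset)) and O(not lock_door) yields O(authorize_dataset).
The contrapositive of premise 3 (O(not submit_appeal -> not authorize_dataset)) is O(authorize_dataset -> submit_appeal), and O(authorize_dataset) is already established, so O(submit_appeal).
Premises 1, 8, 10 do not contribute to this derivation.
So O(submit_appeal) holds, i.e. F(not submit_appeal). The claim follows.

Yes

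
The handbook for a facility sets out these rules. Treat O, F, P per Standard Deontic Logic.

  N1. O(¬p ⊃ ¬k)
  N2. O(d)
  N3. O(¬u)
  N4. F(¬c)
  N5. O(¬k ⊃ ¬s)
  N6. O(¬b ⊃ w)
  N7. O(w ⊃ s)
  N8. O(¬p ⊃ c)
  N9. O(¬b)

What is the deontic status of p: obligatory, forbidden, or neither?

Obligatory

Premise 9 states O(¬b) outright.
With premise 6, O(¬b ⊃ w), the K-axiom yields O(w).
Premise 7 is O(w ⊃ s); since O(w), deontic closure gives O(s).
Premise 5, O(¬k ⊃ ¬s), contraposes to O(s ⊃ k); with O(s) we get O(k).
The contrapositive of premise 1 (O(¬p ⊃ ¬k)) is O(k ⊃ p), and O(k) is already established, so O(p).
Premises 2, 3, 4, 8 do not contribute to this derivation.
Hence p is obligatory.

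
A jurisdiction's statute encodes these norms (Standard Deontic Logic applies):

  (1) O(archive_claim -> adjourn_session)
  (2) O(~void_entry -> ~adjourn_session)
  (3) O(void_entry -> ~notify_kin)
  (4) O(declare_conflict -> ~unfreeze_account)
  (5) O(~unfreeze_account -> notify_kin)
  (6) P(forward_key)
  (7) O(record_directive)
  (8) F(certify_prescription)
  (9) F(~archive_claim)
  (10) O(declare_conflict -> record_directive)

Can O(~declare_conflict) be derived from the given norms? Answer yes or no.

Premise 9 is F(~archive_claim), i.e. O(archive_claim).
With premise 1, O(archive_claim -> adjourn_session), the K-axiom yields O(adjourn_session).
The contrapositive of premise 2 (O(~void_entry -> ~adjourn_session)) is O(adjourn_session -> void_entry), and O(adjourn_session) is already established, so O(void_entry).
From O(void_entry) and premise 3, O(void_entry -> ~notify_kin), we obtain O(~notify_kin).
Premise 5, O(~unfreeze_account -> notify_kin), contraposes to O(~notify_kin -> unfreeze_account); with O(~notify_kin) we get O(unfreeze_account).
Premise 4, O(declare_conflict -> ~unfreeze_account), contraposes to O(unfreeze_account -> ~declare_conflict); with O(unfreeze_account) we get O(~declare_conflict).
Premises 6, 7, 8, 10 do not contribute to this derivation.
So O(~declare_conflict) follows.

Yes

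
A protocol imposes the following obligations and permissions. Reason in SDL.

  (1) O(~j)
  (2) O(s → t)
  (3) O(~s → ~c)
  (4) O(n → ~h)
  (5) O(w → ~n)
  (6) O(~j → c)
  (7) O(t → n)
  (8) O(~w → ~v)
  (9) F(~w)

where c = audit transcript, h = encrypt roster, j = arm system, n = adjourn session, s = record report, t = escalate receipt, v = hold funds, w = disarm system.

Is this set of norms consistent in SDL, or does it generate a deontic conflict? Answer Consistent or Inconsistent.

Inconsistent

Premise 9, F(~w), is equivalent to O(w).
Applying K to premise 5 (O(w → ~n)) and O(w) yields O(~n).
Premise 7, O(t → n), contraposes to O(~n → ~t); with O(~n) we get O(~t).
Premise 2 is O(s → t); contrapositively O(~t → ~s). Since O(~t) holds, K gives O(~s).
Applying K to premise 3 (O(~s → ~c)) and O(~s) yields O(~c).
Premise 6 is O(~j → c); contrapositively O(~c → j). Since O(~c) holds, K gives O(j).
But premise 1 directly asserts O(~j).
We now have both O(j) and O(~j) — j is simultaneously obligatory and forbidden, violating the D-axiom.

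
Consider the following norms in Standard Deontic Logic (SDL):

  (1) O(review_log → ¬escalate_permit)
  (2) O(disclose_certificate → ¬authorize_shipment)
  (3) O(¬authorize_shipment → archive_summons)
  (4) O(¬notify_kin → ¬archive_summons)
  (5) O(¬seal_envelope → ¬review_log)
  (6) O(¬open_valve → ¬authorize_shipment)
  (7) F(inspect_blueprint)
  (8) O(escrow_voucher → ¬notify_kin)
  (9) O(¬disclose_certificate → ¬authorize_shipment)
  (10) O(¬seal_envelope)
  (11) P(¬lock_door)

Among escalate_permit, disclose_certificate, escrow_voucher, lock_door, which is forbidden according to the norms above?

escrow_voucher

Premises 2 and 9 cover both cases: O(disclose_certificate → ¬authorize_shipment) and O(¬disclose_certificate → ¬authorize_shipment). Since disclose_certificate ∨ ¬disclose_certificate is a tautology, O(¬authorize_shipment) follows.
Premise 3 is O(¬authorize_shipment → archive_summons); since O(¬authorize_shipment), deontic closure gives O(archive_summons).
Premise 4 is O(¬notify_kin → ¬archive_summons); contrapositively O(archive_summons → notify_kin). Since O(archive_summons) holds, K gives O(notify_kin).
Premise 8 is O(escrow_voucher → ¬notify_kin); contrapositively O(notify_kin → ¬escrow_voucher). Since O(notify_kin) holds, K gives O(¬escrow_voucher).
So O(¬escrow_voucher) holds, i.e. escrow_voucher is forbidden. None of the other listed options is forbidden under the premises.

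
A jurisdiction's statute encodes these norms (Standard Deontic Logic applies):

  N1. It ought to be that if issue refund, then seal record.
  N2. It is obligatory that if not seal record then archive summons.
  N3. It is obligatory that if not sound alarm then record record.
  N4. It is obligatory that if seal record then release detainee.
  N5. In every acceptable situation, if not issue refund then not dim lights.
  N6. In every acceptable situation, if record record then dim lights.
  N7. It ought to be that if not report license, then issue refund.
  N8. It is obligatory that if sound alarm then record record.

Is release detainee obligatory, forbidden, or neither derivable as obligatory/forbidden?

Premises 3 and 8 are O(¬sound_alarm → record_record) and O(sound_alarm → record_record); every ideal world satisfies ¬sound_alarm or sound_alarm, so in either case record_record holds — hence O(record_record).
Premise 6 is O(record_record → dim_lights); since O(record_record), deontic closure gives O(dim_lights).
Premise 5 is O(¬issue_refund → ¬dim_lights); contrapositively O(dim_lights → issue_refund). Since O(dim_lights) holds, K gives O(issue_refund).
From O(issue_refund) and premise 1, O(issue_refund → seal_record), we obtain O(seal_record).
From O(seal_record) and premise 4, O(seal_record → release_detainee), we obtain O(release_detainee).
Premises 2, 7 do not contribute to this derivation.
Hence release_detainee is obligatory.

Obligatory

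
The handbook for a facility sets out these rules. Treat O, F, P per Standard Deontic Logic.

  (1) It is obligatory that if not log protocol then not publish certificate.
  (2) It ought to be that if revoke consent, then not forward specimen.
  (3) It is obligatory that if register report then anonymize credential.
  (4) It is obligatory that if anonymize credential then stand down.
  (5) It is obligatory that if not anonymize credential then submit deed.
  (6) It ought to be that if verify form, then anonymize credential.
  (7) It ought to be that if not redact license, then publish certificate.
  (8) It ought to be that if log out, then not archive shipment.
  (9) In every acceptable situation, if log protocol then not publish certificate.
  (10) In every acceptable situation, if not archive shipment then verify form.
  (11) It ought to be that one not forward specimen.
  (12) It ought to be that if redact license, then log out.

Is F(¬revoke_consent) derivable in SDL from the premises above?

Premise 2 is O(revoke_consent → ¬forward_specimen); even if O(¬forward_specimen) held, inferring O(revoke_consent) would be affirming the consequent — invalid.
No other premise forces O(revoke_consent). An ideal world satisfying every premise can still have ¬revoke_consent true, so F(¬revoke_consent) is not derivable.

No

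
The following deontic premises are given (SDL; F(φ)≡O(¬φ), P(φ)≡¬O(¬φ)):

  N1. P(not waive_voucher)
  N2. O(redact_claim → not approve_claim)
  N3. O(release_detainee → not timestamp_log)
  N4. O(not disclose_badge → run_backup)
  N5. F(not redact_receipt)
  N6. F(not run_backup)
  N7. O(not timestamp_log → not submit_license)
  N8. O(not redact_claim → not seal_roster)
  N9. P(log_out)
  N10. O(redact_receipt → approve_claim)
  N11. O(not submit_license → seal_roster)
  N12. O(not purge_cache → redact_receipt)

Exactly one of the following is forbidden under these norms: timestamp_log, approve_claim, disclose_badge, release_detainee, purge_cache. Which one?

Premise 5, F(not redact_receipt), is equivalent to O(redact_receipt).
Applying K to premise 10 (O(redact_receipt → approve_claim)) and O(redact_receipt) yields O(approve_claim).
Premise 2, O(redact_claim → not approve_claim), contraposes to O(approve_claim → not redact_claim); with O(approve_claim) we get O(not redact_claim).
With premise 8, O(not redact_claim → not seal_roster), the K-axiom yields O(not seal_roster).
Premise 11, O(not submit_license → seal_roster), contraposes to O(not seal_roster → submit_license); with O(not seal_roster) we get O(submit_license).
Premise 7, O(not timestamp_log → not submit_license), contraposes to O(submit_license → timestamp_log); with O(submit_license) we get O(timestamp_log).
The contrapositive of premise 3 (O(release_detainee → not timestamp_log)) is O(timestamp_log → not release_detainee), and O(timestamp_log) is already established, so O(not release_detainee).
So O(not release_detainee) holds, i.e. release_detainee is forbidden. None of the other listed options is forbidden under the premises.

release_detainee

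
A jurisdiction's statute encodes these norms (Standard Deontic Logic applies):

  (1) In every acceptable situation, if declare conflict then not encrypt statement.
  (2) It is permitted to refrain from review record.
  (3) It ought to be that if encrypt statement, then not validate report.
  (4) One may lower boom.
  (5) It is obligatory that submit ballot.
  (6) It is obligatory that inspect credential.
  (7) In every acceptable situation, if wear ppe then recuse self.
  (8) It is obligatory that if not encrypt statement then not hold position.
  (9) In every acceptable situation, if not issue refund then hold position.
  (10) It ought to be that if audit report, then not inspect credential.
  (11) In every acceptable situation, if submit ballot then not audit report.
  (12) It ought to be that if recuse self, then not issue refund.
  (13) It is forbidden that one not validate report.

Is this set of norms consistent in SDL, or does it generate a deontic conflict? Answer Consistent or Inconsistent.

Consistent

Premise 10 is O(audit_report → ¬inspect_credential), but O(audit_report) is not derivable from the premises, so it does not yield O(¬inspect_credential).
So O(¬inspect_credential) is not derivable, and the apparent clash with O(inspect_credential) does not arise.
A world satisfying every obligation exists (e.g. audit_report=false, declare_conflict=false, encrypt_statement=false, hold_position=false, inspect_credential=true, issue_refund=true, lower_boom=false, recuse_self=false, review_record=false, submit_ballot=true, validate_report=true, wear_ppe=false); no atom is both obligatory and forbidden, so the set is consistent.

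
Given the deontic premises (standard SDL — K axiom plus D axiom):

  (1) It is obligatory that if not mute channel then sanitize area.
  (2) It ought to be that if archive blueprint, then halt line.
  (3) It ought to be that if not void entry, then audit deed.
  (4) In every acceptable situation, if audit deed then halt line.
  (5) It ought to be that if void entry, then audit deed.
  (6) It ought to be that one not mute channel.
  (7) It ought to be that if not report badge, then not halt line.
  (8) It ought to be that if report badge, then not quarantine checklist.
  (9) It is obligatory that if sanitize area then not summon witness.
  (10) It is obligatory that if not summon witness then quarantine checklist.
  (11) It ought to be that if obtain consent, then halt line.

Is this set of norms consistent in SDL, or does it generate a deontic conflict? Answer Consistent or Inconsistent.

Premises 5 and 3 cover both cases: O(void_entry → audit_deed) and O(¬void_entry → audit_deed). Since void_entry ∨ ¬void_entry is a tautology, O(audit_deed) follows.
From O(audit_deed) and premise 4, O(audit_deed → halt_line), we obtain O(halt_line).
Premise 7, O(¬report_badge → ¬halt_line), contraposes to O(halt_line → report_badge); with O(halt_line) we get O(report_badge).
Premise 8 is O(report_badge → ¬quarantine_checklist); since O(report_badge), deontic closure gives O(¬quarantine_checklist).
The contrapositive of premise 10 (O(¬summon_witness → quarantine_checklist)) is O(¬quarantine_checklist → summon_witness), and O(¬quarantine_checklist) is already established, so O(summon_witness).
Premise 9, O(sanitize_area → ¬summon_witness), contraposes to O(summon_witness → ¬sanitize_area); with O(summon_witness) we get O(¬sanitize_area).
Premise 1 is O(¬mute_channel → sanitize_area); contrapositively O(¬sanitize_area → mute_channel). Since O(¬sanitize_area) holds, K gives O(mute_channel).
Yet premise 6 states O(¬mute_channel).
We now have both O(mute_channel) and O(¬mute_channel) — mute_channel is simultaneously obligatory and forbidden, violating the D-axiom.

Inconsistent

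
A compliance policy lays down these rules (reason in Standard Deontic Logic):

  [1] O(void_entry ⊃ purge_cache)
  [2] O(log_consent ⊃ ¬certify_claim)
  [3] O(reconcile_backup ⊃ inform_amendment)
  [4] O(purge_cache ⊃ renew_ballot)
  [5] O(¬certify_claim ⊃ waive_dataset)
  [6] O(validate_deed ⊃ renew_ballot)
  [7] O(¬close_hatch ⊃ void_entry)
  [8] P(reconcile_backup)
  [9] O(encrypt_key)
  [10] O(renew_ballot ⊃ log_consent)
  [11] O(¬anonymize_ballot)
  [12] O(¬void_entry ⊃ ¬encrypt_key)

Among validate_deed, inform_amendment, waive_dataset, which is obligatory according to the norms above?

Premise 9 states O(encrypt_key) outright.
Premise 12, O(¬void_entry ⊃ ¬encrypt_key), contraposes to O(encrypt_key ⊃ void_entry); with O(encrypt_key) we get O(void_entry).
Applying K to premise 1 (O(void_entry ⊃ purge_cache)) and O(void_entry) yields O(purge_cache).
Premise 4 is O(purge_cache ⊃ renew_ballot); since O(purge_cache), deontic closure gives O(renew_ballot).
Premise 10 is O(renew_ballot ⊃ log_consent); since O(renew_ballot), deontic closure gives O(log_consent).
Premise 2 is O(log_consent ⊃ ¬certify_claim); since O(log_consent), deontic closure gives O(¬certify_claim).
With premise 5, O(¬certify_claim ⊃ waive_dataset), the K-axiom yields O(waive_dataset).
So O(waive_dataset) holds — waive_dataset is obligatory. None of the other listed options is made obligatory by any chain of premises.

waive_dataset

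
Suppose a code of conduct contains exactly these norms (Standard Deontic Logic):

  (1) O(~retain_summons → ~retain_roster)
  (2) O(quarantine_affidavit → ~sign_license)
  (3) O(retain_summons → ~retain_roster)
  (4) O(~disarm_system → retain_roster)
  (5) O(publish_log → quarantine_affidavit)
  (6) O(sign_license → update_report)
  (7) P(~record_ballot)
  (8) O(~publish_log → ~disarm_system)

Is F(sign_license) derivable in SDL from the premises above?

Premises 3 and 1 are O(retain_summons → ~retain_roster) and O(~retain_summons → ~retain_roster); every ideal world satisfies retain_summons or ~retain_summons, so in either case ~retain_roster holds — hence O(~retain_roster).
Premise 4, O(~disarm_system → retain_roster), contraposes to O(~retain_roster → disarm_system); with O(~retain_roster) we get O(disarm_system).
Premise 8, O(~publish_log → ~disarm_system), contraposes to O(disarm_system → publish_log); with O(disarm_system) we get O(publish_log).
Applying K to premise 5 (O(publish_log → quarantine_affidavit)) and O(publish_log) yields O(quarantine_affidavit).
From O(quarantine_affidavit) and premise 2, O(quarantine_affidavit → ~sign_license), we obtain O(~sign_license).
Premises 6, 7 do not contribute to this derivation.
So O(~sign_license) holds, i.e. F(sign_license). The claim follows.

Yes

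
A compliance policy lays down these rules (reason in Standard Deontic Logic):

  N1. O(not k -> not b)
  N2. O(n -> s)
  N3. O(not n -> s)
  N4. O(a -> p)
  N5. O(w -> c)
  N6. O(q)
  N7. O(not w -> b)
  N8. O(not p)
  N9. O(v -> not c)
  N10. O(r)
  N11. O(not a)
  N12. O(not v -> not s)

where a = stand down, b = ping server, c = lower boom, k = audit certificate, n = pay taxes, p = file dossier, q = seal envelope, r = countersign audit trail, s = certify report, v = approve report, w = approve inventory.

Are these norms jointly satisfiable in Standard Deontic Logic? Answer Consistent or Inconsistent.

Consistent

Premise 4 is O(a -> p), but O(a) is not derivable from the premises, so it does not yield O(p).
So O(p) is not derivable, and the apparent clash with O(not p) does not arise.
A world satisfying every obligation exists (e.g. a=false, b=true, c=false, k=true, n=false, p=false, q=true, r=true, s=true, v=true, w=false); no atom is both obligatory and forbidden, so the set is consistent.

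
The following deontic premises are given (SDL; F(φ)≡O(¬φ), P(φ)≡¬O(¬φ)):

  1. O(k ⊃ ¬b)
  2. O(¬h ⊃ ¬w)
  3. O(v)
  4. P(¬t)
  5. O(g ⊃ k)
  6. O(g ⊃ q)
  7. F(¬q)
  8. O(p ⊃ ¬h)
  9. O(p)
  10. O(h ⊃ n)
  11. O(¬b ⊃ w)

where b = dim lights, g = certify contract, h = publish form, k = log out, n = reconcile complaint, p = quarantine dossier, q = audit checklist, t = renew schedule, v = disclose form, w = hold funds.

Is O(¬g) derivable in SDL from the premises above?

Premise 9 states O(p) outright.
With premise 8, O(p ⊃ ¬h), the K-axiom yields O(¬h).
From O(¬h) and premise 2, O(¬h ⊃ ¬w), we obtain O(¬w).
The contrapositive of premise 11 (O(¬b ⊃ w)) is O(¬w ⊃ b), and O(¬w) is already established, so O(b).
Premise 1 is O(k ⊃ ¬b); contrapositively O(b ⊃ ¬k). Since O(b) holds, K gives O(¬k).
The contrapositive of premise 5 (O(g ⊃ k)) is O(¬k ⊃ ¬g), and O(¬k) is already established, so O(¬g).
Premises 3, 4, 6, 7, 10 do not contribute to this derivation.
So O(¬g) follows.

Yes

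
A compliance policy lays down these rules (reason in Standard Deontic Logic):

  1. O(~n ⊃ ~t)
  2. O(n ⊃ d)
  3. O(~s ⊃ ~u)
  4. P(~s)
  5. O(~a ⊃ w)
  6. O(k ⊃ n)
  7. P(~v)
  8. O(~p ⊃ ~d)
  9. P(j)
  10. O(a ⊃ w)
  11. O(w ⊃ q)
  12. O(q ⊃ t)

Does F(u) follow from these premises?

Premise 3 is O(~s ⊃ ~u), but O(~s) is not derivable from the premises (the permission P(~s) asserts only ~O(s), not O(~s)), so it does not yield O(~u).
No other premise forces O(~u). An ideal world satisfying every premise can still have u true, so F(u) is not derivable.

No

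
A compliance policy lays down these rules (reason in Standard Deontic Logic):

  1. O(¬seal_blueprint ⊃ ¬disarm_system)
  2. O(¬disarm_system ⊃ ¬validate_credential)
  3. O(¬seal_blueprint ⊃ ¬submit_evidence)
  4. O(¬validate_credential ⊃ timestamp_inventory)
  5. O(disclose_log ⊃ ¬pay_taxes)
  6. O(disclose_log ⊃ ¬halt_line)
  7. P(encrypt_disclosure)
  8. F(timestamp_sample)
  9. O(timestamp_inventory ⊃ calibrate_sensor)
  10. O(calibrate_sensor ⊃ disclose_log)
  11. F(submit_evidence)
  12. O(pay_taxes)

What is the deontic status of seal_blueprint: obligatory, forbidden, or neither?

Premise 12 states O(pay_taxes) outright.
Premise 5, O(disclose_log ⊃ ¬pay_taxes), contraposes to O(pay_taxes ⊃ ¬disclose_log); with O(pay_taxes) we get O(¬disclose_log).
Premise 10 is O(calibrate_sensor ⊃ disclose_log); contrapositively O(¬disclose_log ⊃ ¬calibrate_sensor). Since O(¬disclose_log) holds, K gives O(¬calibrate_sensor).
The contrapositive of premise 9 (O(timestamp_inventory ⊃ calibrate_sensor)) is O(¬calibrate_sensor ⊃ ¬timestamp_inventory), and O(¬calibrate_sensor) is already established, so O(¬timestamp_inventory).
The contrapositive of premise 4 (O(¬validate_credential ⊃ timestamp_inventory)) is O(¬timestamp_inventory ⊃ validate_credential), and O(¬timestamp_inventory) is already established, so O(validate_credential).
Premise 2, O(¬disarm_system ⊃ ¬validate_credential), contraposes to O(validate_credential ⊃ disarm_system); with O(validate_credential) we get O(disarm_system).
Premise 1, O(¬seal_blueprint ⊃ ¬disarm_system), contraposes to O(disarm_system ⊃ seal_blueprint); with O(disarm_system) we get O(seal_blueprint).
Premises 3, 6, 7, 8, 11 do not contribute to this derivation.
Hence seal_blueprint is obligatory.

Obligatory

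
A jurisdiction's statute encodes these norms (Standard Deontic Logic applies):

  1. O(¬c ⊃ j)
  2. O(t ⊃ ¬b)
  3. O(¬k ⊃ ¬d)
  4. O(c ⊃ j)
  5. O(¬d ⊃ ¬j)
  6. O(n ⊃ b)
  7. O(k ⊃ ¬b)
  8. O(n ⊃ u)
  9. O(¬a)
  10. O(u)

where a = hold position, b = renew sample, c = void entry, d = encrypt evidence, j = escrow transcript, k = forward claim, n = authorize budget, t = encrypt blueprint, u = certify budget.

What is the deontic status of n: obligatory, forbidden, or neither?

Forbidden

By case analysis on c: premise 4 gives O(c ⊃ j) and premise 1 gives O(¬c ⊃ j), so O(j) either way.
Premise 5 is O(¬d ⊃ ¬j); contrapositively O(j ⊃ d). Since O(j) holds, K gives O(d).
The contrapositive of premise 3 (O(¬k ⊃ ¬d)) is O(d ⊃ k), and O(d) is already established, so O(k).
With premise 7, O(k ⊃ ¬b), the K-axiom yields O(¬b).
Premise 6 is O(n ⊃ b); contrapositively O(¬b ⊃ ¬n). Since O(¬b) holds, K gives O(¬n).
Premises 2, 8, 9, 10 do not contribute to this derivation.
Thus O(¬n), which is F(n): n is forbidden.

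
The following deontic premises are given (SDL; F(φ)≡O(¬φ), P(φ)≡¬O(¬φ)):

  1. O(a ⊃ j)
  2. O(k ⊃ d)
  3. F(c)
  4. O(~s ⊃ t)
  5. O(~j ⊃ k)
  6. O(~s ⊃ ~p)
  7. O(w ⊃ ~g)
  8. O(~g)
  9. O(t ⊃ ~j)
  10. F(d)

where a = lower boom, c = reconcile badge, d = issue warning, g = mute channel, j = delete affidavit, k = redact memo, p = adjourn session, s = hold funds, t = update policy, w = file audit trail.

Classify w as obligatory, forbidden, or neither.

Premise 7 is O(w ⊃ ~g); even if O(~g) held, inferring O(w) would be affirming the consequent — invalid.
No premise or chain of K-axiom applications forces O(w), and none forces O(~w). So w is neither obligatory nor forbidden under these norms.

Neither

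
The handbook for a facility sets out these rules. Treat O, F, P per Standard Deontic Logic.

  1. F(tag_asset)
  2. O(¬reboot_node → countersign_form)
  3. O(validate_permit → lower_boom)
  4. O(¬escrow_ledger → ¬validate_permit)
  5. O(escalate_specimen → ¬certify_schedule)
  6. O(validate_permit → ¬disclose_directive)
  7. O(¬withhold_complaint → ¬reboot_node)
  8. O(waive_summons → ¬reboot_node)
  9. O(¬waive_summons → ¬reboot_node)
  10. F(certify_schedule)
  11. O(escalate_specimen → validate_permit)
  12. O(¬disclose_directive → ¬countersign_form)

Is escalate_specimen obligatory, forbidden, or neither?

Forbidden

Premises 8 and 9 cover both cases: O(waive_summons → ¬reboot_node) and O(¬waive_summons → ¬reboot_node). Since waive_summons ∨ ¬waive_summons is a tautology, O(¬reboot_node) follows.
From O(¬reboot_node) and premise 2, O(¬reboot_node → countersign_form), we obtain O(countersign_form).
Premise 12 is O(¬disclose_directive → ¬countersign_form); contrapositively O(countersign_form → disclose_directive). Since O(countersign_form) holds, K gives O(disclose_directive).
Premise 6 is O(validate_permit → ¬disclose_directive); contrapositively O(disclose_directive → ¬validate_permit). Since O(disclose_directive) holds, K gives O(¬validate_permit).
The contrapositive of premise 11 (O(escalate_specimen → validate_permit)) is O(¬validate_permit → ¬escalate_specimen), and O(¬validate_permit) is already established, so O(¬escalate_specimen).
Premises 1, 3, 4, 5, 7, 10 do not contribute to this derivation.
Thus O(¬escalate_specimen), which is F(escalate_specimen): escalate_specimen is forbidden.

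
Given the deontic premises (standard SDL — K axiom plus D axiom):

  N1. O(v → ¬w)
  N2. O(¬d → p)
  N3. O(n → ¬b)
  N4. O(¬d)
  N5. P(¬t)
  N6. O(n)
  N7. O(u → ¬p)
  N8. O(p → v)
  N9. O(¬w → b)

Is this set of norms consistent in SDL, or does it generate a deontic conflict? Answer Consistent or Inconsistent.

Inconsistent

Premise 6 gives O(n).
From O(n) and premise 3, O(n → ¬b), we obtain O(¬b).
The contrapositive of premise 9 (O(¬w → b)) is O(¬b → w), and O(¬b) is already established, so O(w).
Premise 1, O(v → ¬w), contraposes to O(w → ¬v); with O(w) we get O(¬v).
Premise 8 is O(p → v); contrapositively O(¬v → ¬p). Since O(¬v) holds, K gives O(¬p).
Premise 2 is O(¬d → p); contrapositively O(¬p → d). Since O(¬p) holds, K gives O(d).
But premise 4 directly asserts O(¬d).
We now have both O(d) and O(¬d) — d is simultaneously obligatory and forbidden, violating the D-axiom.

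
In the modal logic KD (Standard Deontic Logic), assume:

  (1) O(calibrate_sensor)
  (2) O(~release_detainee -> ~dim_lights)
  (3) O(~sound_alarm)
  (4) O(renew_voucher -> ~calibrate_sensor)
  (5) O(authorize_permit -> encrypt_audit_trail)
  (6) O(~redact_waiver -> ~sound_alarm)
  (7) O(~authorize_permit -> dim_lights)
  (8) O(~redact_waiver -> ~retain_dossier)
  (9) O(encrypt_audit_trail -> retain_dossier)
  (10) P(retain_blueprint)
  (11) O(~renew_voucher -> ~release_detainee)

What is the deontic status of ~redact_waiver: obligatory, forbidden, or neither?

Premise 1 gives O(calibrate_sensor).
Premise 4 is O(renew_voucher -> ~calibrate_sensor); contrapositively O(calibrate_sensor -> ~renew_voucher). Since O(calibrate_sensor) holds, K gives O(~renew_voucher).
Applying K to premise 11 (O(~renew_voucher -> ~release_detainee)) and O(~renew_voucher) yields O(~release_detainee).
From O(~release_detainee) and premise 2, O(~release_detainee -> ~dim_lights), we obtain O(~dim_lights).
Premise 7, O(~authorize_permit -> dim_lights), contraposes to O(~dim_lights -> authorize_permit); with O(~dim_lights) we get O(authorize_permit).
From O(authorize_permit) and premise 5, O(authorize_permit -> encrypt_audit_trail), we obtain O(encrypt_audit_trail).
Applying K to premise 9 (O(encrypt_audit_trail -> retain_dossier)) and O(encrypt_audit_trail) yields O(retain_dossier).
Premise 8 is O(~redact_waiver -> ~retain_dossier); contrapositively O(retain_dossier -> redact_waiver). Since O(retain_dossier) holds, K gives O(redact_waiver).
Premises 3, 6, 10 do not contribute to this derivation.
Thus O(redact_waiver), which is F(~redact_waiver): ~redact_waiver is forbidden.

Forbidden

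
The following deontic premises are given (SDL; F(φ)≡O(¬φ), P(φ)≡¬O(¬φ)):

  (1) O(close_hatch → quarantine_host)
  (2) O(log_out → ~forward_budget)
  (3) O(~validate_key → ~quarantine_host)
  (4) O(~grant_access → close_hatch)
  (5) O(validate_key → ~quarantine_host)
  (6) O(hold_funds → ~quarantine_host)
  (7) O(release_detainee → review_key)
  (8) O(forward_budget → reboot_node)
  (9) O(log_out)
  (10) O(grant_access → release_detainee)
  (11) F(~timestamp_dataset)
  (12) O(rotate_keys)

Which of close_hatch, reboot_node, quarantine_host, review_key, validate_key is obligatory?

review_key

Premises 3 and 5 are O(~validate_key → ~quarantine_host) and O(validate_key → ~quarantine_host); every ideal world satisfies ~validate_key or validate_key, so in either case ~quarantine_host holds — hence O(~quarantine_host).
The contrapositive of premise 1 (O(close_hatch → quarantine_host)) is O(~quarantine_host → ~close_hatch), and O(~quarantine_host) is already established, so O(~close_hatch).
The contrapositive of premise 4 (O(~grant_access → close_hatch)) is O(~close_hatch → grant_access), and O(~close_hatch) is already established, so O(grant_access).
With premise 10, O(grant_access → release_detainee), the K-axiom yields O(release_detainee).
With premise 7, O(release_detainee → review_key), the K-axiom yields O(review_key).
So O(review_key) holds — review_key is obligatory. None of the other listed options is made obligatory by any chain of premises.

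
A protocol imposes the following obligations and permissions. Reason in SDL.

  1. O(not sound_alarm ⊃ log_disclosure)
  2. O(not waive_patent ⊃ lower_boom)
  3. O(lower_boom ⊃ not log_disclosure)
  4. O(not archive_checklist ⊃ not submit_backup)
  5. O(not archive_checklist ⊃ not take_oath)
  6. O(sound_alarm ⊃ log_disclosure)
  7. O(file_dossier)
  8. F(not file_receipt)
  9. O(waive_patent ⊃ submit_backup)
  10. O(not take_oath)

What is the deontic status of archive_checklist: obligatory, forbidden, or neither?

By case analysis on sound_alarm: premise 6 gives O(sound_alarm ⊃ log_disclosure) and premise 1 gives O(not sound_alarm ⊃ log_disclosure), so O(log_disclosure) either way.
Premise 3, O(lower_boom ⊃ not log_disclosure), contraposes to O(log_disclosure ⊃ not lower_boom); with O(log_disclosure) we get O(not lower_boom).
Premise 2, O(not waive_patent ⊃ lower_boom), contraposes to O(not lower_boom ⊃ waive_patent); with O(not lower_boom) we get O(waive_patent).
With premise 9, O(waive_patent ⊃ submit_backup), the K-axiom yields O(submit_backup).
The contrapositive of premise 4 (O(not archive_checklist ⊃ not submit_backup)) is O(submit_backup ⊃ archive_checklist), and O(submit_backup) is already established, so O(archive_checklist).
Premises 5, 7, 8, 10 do not contribute to this derivation.
Hence archive_checklist is obligatory.

Obligatory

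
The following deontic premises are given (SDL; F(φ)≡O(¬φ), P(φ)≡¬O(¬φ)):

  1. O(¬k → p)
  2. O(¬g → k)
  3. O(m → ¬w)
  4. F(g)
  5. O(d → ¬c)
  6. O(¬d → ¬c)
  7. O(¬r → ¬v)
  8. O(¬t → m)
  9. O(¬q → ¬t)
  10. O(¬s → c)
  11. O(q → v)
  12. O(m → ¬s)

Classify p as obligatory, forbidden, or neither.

Premise 1 is O(¬k → p), but O(¬k) is not derivable from the premises, so it does not yield O(p).
No premise or chain of K-axiom applications forces O(p), and none forces O(¬p). So p is neither obligatory nor forbidden under these norms.

Neither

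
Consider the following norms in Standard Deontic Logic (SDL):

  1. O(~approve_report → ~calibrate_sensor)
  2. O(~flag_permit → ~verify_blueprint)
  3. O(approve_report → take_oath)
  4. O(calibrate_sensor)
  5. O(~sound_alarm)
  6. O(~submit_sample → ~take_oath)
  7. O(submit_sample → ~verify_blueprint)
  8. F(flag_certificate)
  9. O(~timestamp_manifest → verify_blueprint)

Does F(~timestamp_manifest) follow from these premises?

Premise 4 states O(calibrate_sensor) outright.
The contrapositive of premise 1 (O(~approve_report → ~calibrate_sensor)) is O(calibrate_sensor → approve_report), and O(calibrate_sensor) is already established, so O(approve_report).
With premise 3, O(approve_report → take_oath), the K-axiom yields O(take_oath).
Premise 6 is O(~submit_sample → ~take_oath); contrapositively O(take_oath → submit_sample). Since O(take_oath) holds, K gives O(submit_sample).
From O(submit_sample) and premise 7, O(submit_sample → ~verify_blueprint), we obtain O(~verify_blueprint).
The contrapositive of premise 9 (O(~timestamp_manifest → verify_blueprint)) is O(~verify_blueprint → timestamp_manifest), and O(~verify_blueprint) is already established, so O(timestamp_manifest).
Premises 2, 5, 8 do not contribute to this derivation.
So O(timestamp_manifest) holds, i.e. F(~timestamp_manifest). The claim follows.

Yes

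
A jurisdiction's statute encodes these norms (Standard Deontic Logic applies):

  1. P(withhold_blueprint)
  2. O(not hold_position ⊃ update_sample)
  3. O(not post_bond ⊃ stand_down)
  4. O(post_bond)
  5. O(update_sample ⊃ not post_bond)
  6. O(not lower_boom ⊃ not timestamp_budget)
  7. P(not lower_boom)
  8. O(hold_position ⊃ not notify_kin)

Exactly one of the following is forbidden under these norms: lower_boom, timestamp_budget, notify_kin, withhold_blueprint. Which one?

From premise 4 we have O(post_bond).
The contrapositive of premise 5 (O(update_sample ⊃ not post_bond)) is O(post_bond ⊃ not update_sample), and O(post_bond) is already established, so O(not update_sample).
Premise 2, O(not hold_position ⊃ update_sample), contraposes to O(not update_sample ⊃ hold_position); with O(not update_sample) we get O(hold_position).
From O(hold_position) and premise 8, O(hold_position ⊃ not notify_kin), we obtain O(not notify_kin).
So O(not notify_kin) holds, i.e. notify_kin is forbidden. None of the other listed options is forbidden under the premises.

notify_kin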